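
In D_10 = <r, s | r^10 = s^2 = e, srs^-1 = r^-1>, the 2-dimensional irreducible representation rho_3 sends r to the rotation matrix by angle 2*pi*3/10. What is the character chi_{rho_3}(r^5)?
chi_{rho_3}(r^5) = 2*cos(2*pi*3*5/10) = -2

Details: rho_3(r^5) is rotation by angle 2*pi*3*5/10, whose trace is 2*cos(2*pi*3*5/10) = -2.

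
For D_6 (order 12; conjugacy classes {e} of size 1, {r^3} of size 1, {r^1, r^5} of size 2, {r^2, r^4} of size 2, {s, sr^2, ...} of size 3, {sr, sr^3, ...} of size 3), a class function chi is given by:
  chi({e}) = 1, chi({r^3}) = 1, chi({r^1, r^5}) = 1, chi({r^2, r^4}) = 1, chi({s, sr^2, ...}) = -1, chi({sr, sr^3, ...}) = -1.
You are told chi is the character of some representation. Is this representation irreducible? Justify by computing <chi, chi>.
Irreducible: <chi, chi> = 1.

Details: <chi, chi> = (1/|G|) sum_C |C| * |chi(C)|^2 = (1/12)[1*|1|^2 + 1*|1|^2 + 2*|1|^2 + 2*|1|^2 + 3*|-1|^2 + 3*|-1|^2]
  = (1/12)[(1) + (1) + (2) + (2) + (3) + (3)] = 12/12 = 1.
A character is irreducible iff <chi, chi> = 1, so this representation is irreducible.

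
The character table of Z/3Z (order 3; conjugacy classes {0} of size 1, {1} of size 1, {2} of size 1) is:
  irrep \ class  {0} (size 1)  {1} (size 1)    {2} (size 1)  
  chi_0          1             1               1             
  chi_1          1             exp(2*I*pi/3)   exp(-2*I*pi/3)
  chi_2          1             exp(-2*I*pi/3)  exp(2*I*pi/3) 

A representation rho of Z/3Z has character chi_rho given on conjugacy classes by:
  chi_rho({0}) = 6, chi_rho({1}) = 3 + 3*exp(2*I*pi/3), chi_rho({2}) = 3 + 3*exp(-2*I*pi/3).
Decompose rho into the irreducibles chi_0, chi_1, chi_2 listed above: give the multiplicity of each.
Multiplicities: chi_0: 3, chi_1: 3, chi_2: 0.

Solution. Use <chi_rho, chi> = (1/|G|) sum_C |C| * chi_rho(C) * conj(chi(C)) with |G| = 3 for each irreducible chi in the table:
  <chi_rho, chi_0> = (1/3)[1*(6)*conj(1) + 1*(3 + 3*exp(2*I*pi/3))*conj(1) + 1*(3 + 3*exp(-2*I*pi/3))*conj(1)]
      = (1/3)[(6) + (3 + 3*exp(2*I*pi/3)) + (3 + 3*exp(-2*I*pi/3))] = 9/3 = 3
  <chi_rho, chi_1> = (1/3)[1*(6)*conj(1) + 1*(3 + 3*exp(2*I*pi/3))*conj(exp(2*I*pi/3)) + 1*(3 + 3*exp(-2*I*pi/3))*conj(exp(-2*I*pi/3))]
      = (1/3)[(6) + (3 + 3*exp(-2*I*pi/3)) + (3 + 3*exp(2*I*pi/3))] = 9/3 = 3
  <chi_rho, chi_2> = (1/3)[1*(6)*conj(1) + 1*(3 + 3*exp(2*I*pi/3))*conj(exp(-2*I*pi/3)) + 1*(3 + 3*exp(-2*I*pi/3))*conj(exp(2*I*pi/3))]
      = (1/3)[(6) + (-3) + (-3)] = 0/3 = 0
(Exp terms are combined using exp(i*s)*conj(exp(i*t)) = exp(i*(s-t)), and sums of them are collapsed using the identity that for every m > 1 the m distinct m-th roots of unity sum to 0, e.g. 1 + exp(2*I*pi/3) + exp(-2*I*pi/3) = 0.)
Dimension check: dim(rho) = sum (mult * dim) = 3*1 + 3*1 + 0*1 = 6 = chi_rho(e) = 6.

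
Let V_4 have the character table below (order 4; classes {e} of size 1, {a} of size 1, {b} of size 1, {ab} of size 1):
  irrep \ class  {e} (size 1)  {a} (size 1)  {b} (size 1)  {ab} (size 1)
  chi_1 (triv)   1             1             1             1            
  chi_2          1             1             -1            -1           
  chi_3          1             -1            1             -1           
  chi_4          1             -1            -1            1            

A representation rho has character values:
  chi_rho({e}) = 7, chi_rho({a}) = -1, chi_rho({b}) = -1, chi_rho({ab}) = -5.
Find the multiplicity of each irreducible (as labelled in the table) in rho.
Multiplicities: chi_1: 0, chi_2: 3, chi_3: 3, chi_4: 1.

Details: Use <chi_rho, chi> = (1/|G|) sum_C |C| * chi_rho(C) * conj(chi(C)) with |G| = 4 for each irreducible chi in the table:
  <chi_rho, chi_1> = (1/4)[1*(7)*conj(1) + 1*(-1)*conj(1) + 1*(-1)*conj(1) + 1*(-5)*conj(1)]
      = (1/4)[(7) + (-1) + (-1) + (-5)] = 0/4 = 0
  <chi_rho, chi_2> = (1/4)[1*(7)*conj(1) + 1*(-1)*conj(1) + 1*(-1)*conj(-1) + 1*(-5)*conj(-1)]
      = (1/4)[(7) + (-1) + (1) + (5)] = 12/4 = 3
  <chi_rho, chi_3> = (1/4)[1*(7)*conj(1) + 1*(-1)*conj(-1) + 1*(-1)*conj(1) + 1*(-5)*conj(-1)]
      = (1/4)[(7) + (1) + (-1) + (5)] = 12/4 = 3
  <chi_rho, chi_4> = (1/4)[1*(7)*conj(1) + 1*(-1)*conj(-1) + 1*(-1)*conj(-1) + 1*(-5)*conj(1)]
      = (1/4)[(7) + (1) + (1) + (-5)] = 4/4 = 1
Dimension check: dim(rho) = sum (mult * dim) = 0*1 + 3*1 + 3*1 + 1*1 = 7 = chi_rho(e) = 7.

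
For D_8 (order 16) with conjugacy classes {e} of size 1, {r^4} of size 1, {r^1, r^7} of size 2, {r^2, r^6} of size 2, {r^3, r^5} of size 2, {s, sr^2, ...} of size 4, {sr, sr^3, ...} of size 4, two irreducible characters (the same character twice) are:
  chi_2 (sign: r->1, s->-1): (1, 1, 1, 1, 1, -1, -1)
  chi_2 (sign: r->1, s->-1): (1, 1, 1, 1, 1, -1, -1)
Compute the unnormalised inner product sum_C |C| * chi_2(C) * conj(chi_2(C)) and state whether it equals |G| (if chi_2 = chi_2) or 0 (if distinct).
Sum = 16 = |G| = 16; so <chi_2, chi_2> = 1 (norm-1 confirms irreducibility).

Solution. Compute term by term over conjugacy classes (|C| * chi_2(C) * conj(chi_2(C))):
  1*(1)*conj(1) + 1*(1)*conj(1) + 2*(1)*conj(1) + 2*(1)*conj(1) + 2*(1)*conj(1) + 4*(-1)*conj(-1) + 4*(-1)*conj(-1)
  = (1) + (1) + (2) + (2) + (2) + (4) + (4)
  = 16.
Dividing by |G| = 16 gives 16/16 = 1, matching the row-orthogonality relation <chi_2, chi_2> = [chi_2 = chi_2].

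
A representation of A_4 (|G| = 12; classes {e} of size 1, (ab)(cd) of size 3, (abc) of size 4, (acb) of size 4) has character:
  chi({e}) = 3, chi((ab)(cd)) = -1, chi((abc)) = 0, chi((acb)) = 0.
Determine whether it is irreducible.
Irreducible: <chi, chi> = 1.

Details: <chi, chi> = (1/|G|) sum_C |C| * |chi(C)|^2 = (1/12)[1*|3|^2 + 3*|-1|^2 + 4*|0|^2 + 4*|0|^2]
  = (1/12)[(9) + (3) + (0) + (0)] = 12/12 = 1.
(Exp terms are combined using exp(i*s)*conj(exp(i*t)) = exp(i*(s-t)), and sums of them are collapsed using the identity that for every m > 1 the m distinct m-th roots of unity sum to 0, e.g. 1 + exp(2*I*pi/3) + exp(-2*I*pi/3) = 0.)
A character is irreducible iff <chi, chi> = 1, so this representation is irreducible.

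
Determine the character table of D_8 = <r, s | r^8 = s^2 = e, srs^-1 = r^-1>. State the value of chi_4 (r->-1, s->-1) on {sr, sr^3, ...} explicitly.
Conjugacy classes: {e} of size 1, {r^4} of size 1, {r^1, r^7} of size 2, {r^2, r^6} of size 2, {r^3, r^5} of size 2, {s, sr^2, ...} of size 4, {sr, sr^3, ...} of size 4.
Character table:
  irrep \ class              {e} (size 1)  {r^4} (size 1)  {r^1, r^7} (size 2)  {r^2, r^6} (size 2)  {r^3, r^5} (size 2)  {s, sr^2, ...} (size 4)  {sr, sr^3, ...} (size 4)
  chi_1 (triv)               1             1               1                    1                    1                    1                        1                       
  chi_2 (sign: r->1, s->-1)  1             1               1                    1                    1                    -1                       -1                      
  chi_3 (r->-1, s->1)        1             1               -1                   1                    -1                   1                        -1                      
  chi_4 (r->-1, s->-1)       1             1               -1                   1                    -1                   -1                       1                       
  chi_5 (2d, j=1)            2             -2              sqrt(2)              0                    -sqrt(2)             0                        0                       
  chi_6 (2d, j=2)            2             2               0                    -2                   0                    0                        0                       
  chi_7 (2d, j=3)            2             -2              -sqrt(2)             0                    sqrt(2)              0                        0                       

Spot check: chi_4 (r->-1, s->-1) on {sr, sr^3, ...} = 1.

Explanation: D_8 has order 2*8 = 16 with 7 conjugacy classes, hence 7 irreducibles. Sum of squared dims 1 + 1 + 1 + 1 + 4 + 4 + 4 = 16 = |G|. Linear characters come from the abelianisation; the 2-dimensional irreps have character r^k -> 2*cos(2*pi*j*k/8), reflections -> 0.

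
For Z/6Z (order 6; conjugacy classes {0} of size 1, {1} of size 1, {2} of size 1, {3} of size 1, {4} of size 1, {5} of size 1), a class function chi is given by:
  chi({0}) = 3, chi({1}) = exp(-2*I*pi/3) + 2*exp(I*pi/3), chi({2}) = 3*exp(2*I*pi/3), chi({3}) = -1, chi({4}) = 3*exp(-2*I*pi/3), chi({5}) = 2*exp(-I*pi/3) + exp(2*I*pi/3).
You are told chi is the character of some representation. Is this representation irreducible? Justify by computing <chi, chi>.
Not irreducible (reducible): <chi, chi> = 5 > 1.

Details: <chi, chi> = (1/|G|) sum_C |C| * |chi(C)|^2 = (1/6)[1*|3|^2 + 1*|exp(-2*I*pi/3) + 2*exp(I*pi/3)|^2 + 1*|3*exp(2*I*pi/3)|^2 + 1*|-1|^2 + 1*|3*exp(-2*I*pi/3)|^2 + 1*|2*exp(-I*pi/3) + exp(2*I*pi/3)|^2]
  = (1/6)[(9) + (1) + (9) + (1) + (9) + (1)] = 30/6 = 5.
(Exp terms are combined using exp(i*s)*conj(exp(i*t)) = exp(i*(s-t)), and sums of them are collapsed using the identity that for every m > 1 the m distinct m-th roots of unity sum to 0, e.g. 1 + exp(2*I*pi/3) + exp(-2*I*pi/3) = 0.)
A character is irreducible iff <chi, chi> = 1, so this representation is reducible.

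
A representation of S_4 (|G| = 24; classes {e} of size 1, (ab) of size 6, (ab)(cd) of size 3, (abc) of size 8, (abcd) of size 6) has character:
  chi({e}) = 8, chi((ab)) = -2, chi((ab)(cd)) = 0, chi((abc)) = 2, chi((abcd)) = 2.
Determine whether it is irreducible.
Not irreducible (reducible): <chi, chi> = 6 > 1.

Solution. <chi, chi> = (1/|G|) sum_C |C| * |chi(C)|^2 = (1/24)[1*|8|^2 + 6*|-2|^2 + 3*|0|^2 + 8*|2|^2 + 6*|2|^2]
  = (1/24)[(64) + (24) + (0) + (32) + (24)] = 144/24 = 6.
A character is irreducible iff <chi, chi> = 1, so this representation is reducible.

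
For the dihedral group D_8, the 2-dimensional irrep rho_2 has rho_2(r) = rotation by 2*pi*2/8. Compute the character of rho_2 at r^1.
chi_{rho_2}(r^1) = 2*cos(2*pi*2*1/8) = 0

Solution. rho_2(r^1) is rotation by angle 2*pi*2*1/8, whose trace is 2*cos(2*pi*2*1/8) = 0.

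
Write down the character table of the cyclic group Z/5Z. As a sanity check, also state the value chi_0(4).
Character table of Z/5Z (irreps indexed chi_0,...,chi_4 with chi_k(m) = zeta_5^(k*m), zeta_5 = exp(2*pi*i/5)):
  irrep \ class  {0} (size 1)  {1} (size 1)    {2} (size 1)    {3} (size 1)    {4} (size 1)  
  chi_0          1             1               1               1               1             
  chi_1          1             exp(2*I*pi/5)   exp(4*I*pi/5)   exp(-4*I*pi/5)  exp(-2*I*pi/5)
  chi_2          1             exp(4*I*pi/5)   exp(-2*I*pi/5)  exp(2*I*pi/5)   exp(-4*I*pi/5)
  chi_3          1             exp(-4*I*pi/5)  exp(2*I*pi/5)   exp(-2*I*pi/5)  exp(4*I*pi/5) 
  chi_4          1             exp(-2*I*pi/5)  exp(-4*I*pi/5)  exp(4*I*pi/5)   exp(2*I*pi/5) 

Spot check: chi_0(4) = zeta_5^(0*4) = zeta_5^0 = 1.

Why: Z/5Z is abelian, so all 5 irreducible complex representations are 1-dimensional. They are given by chi_k(m) = zeta_5^(k*m) for k = 0,...,4. Row orthogonality: sum_m chi_k(m) conj(chi_l(m)) = 5 * [k = l].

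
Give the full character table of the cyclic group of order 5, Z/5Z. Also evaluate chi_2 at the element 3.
Character table of Z/5Z (irreps indexed chi_0,...,chi_4 with chi_k(m) = zeta_5^(k*m), zeta_5 = exp(2*pi*i/5)):
  irrep \ class  {0} (size 1)  {1} (size 1)    {2} (size 1)    {3} (size 1)    {4} (size 1)  
  chi_0          1             1               1               1               1             
  chi_1          1             exp(2*I*pi/5)   exp(4*I*pi/5)   exp(-4*I*pi/5)  exp(-2*I*pi/5)
  chi_2          1             exp(4*I*pi/5)   exp(-2*I*pi/5)  exp(2*I*pi/5)   exp(-4*I*pi/5)
  chi_3          1             exp(-4*I*pi/5)  exp(2*I*pi/5)   exp(-2*I*pi/5)  exp(4*I*pi/5) 
  chi_4          1             exp(-2*I*pi/5)  exp(-4*I*pi/5)  exp(4*I*pi/5)   exp(2*I*pi/5) 

Spot check: chi_2(3) = zeta_5^(2*3) = zeta_5^6 = exp(2*I*pi/5).

Working: Z/5Z is abelian, so all 5 irreducible complex representations are 1-dimensional. They are given by chi_k(m) = zeta_5^(k*m) for k = 0,...,4. Row orthogonality: sum_m chi_k(m) conj(chi_l(m)) = 5 * [k = l].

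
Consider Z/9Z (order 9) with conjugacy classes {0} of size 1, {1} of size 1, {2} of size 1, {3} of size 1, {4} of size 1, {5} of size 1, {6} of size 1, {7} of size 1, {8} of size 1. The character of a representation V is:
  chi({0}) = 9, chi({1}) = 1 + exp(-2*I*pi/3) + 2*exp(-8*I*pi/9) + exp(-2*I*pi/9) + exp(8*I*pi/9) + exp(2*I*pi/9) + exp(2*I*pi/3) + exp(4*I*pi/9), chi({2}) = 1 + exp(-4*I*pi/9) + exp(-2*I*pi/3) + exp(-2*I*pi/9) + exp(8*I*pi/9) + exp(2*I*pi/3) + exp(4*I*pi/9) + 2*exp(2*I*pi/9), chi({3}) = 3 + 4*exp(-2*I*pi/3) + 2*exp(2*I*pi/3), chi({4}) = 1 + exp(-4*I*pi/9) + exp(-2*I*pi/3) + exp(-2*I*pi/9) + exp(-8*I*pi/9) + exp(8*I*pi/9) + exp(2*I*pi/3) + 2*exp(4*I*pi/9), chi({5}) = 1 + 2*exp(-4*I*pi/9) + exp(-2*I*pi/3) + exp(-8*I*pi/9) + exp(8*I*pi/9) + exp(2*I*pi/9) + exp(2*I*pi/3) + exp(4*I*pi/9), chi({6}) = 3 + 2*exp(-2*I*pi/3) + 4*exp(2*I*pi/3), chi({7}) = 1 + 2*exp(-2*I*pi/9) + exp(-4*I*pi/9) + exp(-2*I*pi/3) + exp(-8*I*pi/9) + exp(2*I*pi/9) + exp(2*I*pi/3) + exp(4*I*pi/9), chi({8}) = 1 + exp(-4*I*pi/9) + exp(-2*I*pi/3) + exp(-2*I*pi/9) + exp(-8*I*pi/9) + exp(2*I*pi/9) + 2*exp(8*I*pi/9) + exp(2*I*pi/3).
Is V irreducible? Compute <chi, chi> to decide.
Not irreducible (reducible): <chi, chi> = 11 > 1.

Details: <chi, chi> = (1/|G|) sum_C |C| * |chi(C)|^2 = (1/9)[1*|9|^2 + 1*|1 + exp(-2*I*pi/3) + 2*exp(-8*I*pi/9) + exp(-2*I*pi/9) + exp(8*I*pi/9) + exp(2*I*pi/9) + exp(2*I*pi/3) + exp(4*I*pi/9)|^2 + 1*|1 + exp(-4*I*pi/9) + exp(-2*I*pi/3) + exp(-2*I*pi/9) + exp(8*I*pi/9) + exp(2*I*pi/3) + exp(4*I*pi/9) + 2*exp(2*I*pi/9)|^2 + 1*|3 + 4*exp(-2*I*pi/3) + 2*exp(2*I*pi/3)|^2 + 1*|1 + exp(-4*I*pi/9) + exp(-2*I*pi/3) + exp(-2*I*pi/9) + exp(-8*I*pi/9) + exp(8*I*pi/9) + exp(2*I*pi/3) + 2*exp(4*I*pi/9)|^2 + 1*|1 + 2*exp(-4*I*pi/9) + exp(-2*I*pi/3) + exp(-8*I*pi/9) + exp(8*I*pi/9) + exp(2*I*pi/9) + exp(2*I*pi/3) + exp(4*I*pi/9)|^2 + 1*|3 + 2*exp(-2*I*pi/3) + 4*exp(2*I*pi/3)|^2 + 1*|1 + 2*exp(-2*I*pi/9) + exp(-4*I*pi/9) + exp(-2*I*pi/3) + exp(-8*I*pi/9) + exp(2*I*pi/9) + exp(2*I*pi/3) + exp(4*I*pi/9)|^2 + 1*|1 + exp(-4*I*pi/9) + exp(-2*I*pi/3) + exp(-2*I*pi/9) + exp(-8*I*pi/9) + exp(2*I*pi/9) + 2*exp(8*I*pi/9) + exp(2*I*pi/3)|^2]
  = (1/9)[(81) + (11 + 8*exp(-4*I*pi/9) + 9*exp(-2*I*pi/3) + 9*exp(-2*I*pi/9) + 9*exp(-8*I*pi/9) + 9*exp(8*I*pi/9) + 9*exp(2*I*pi/9) + 9*exp(2*I*pi/3) + 8*exp(4*I*pi/9)) + (11 + 9*exp(-4*I*pi/9) + 9*exp(-2*I*pi/3) + 9*exp(-2*I*pi/9) + 8*exp(-8*I*pi/9) + 8*exp(8*I*pi/9) + 9*exp(2*I*pi/9) + 9*exp(2*I*pi/3) + 9*exp(4*I*pi/9)) + (3) + (11 + 9*exp(-4*I*pi/9) + 9*exp(-2*I*pi/3) + 8*exp(-2*I*pi/9) + 9*exp(-8*I*pi/9) + 9*exp(8*I*pi/9) + 8*exp(2*I*pi/9) + 9*exp(2*I*pi/3) + 9*exp(4*I*pi/9)) + (11 + 9*exp(-4*I*pi/9) + 9*exp(-2*I*pi/3) + 8*exp(-2*I*pi/9) + 9*exp(-8*I*pi/9) + 9*exp(8*I*pi/9) + 8*exp(2*I*pi/9) + 9*exp(2*I*pi/3) + 9*exp(4*I*pi/9)) + (3) + (11 + 9*exp(-4*I*pi/9) + 9*exp(-2*I*pi/3) + 9*exp(-2*I*pi/9) + 8*exp(-8*I*pi/9) + 8*exp(8*I*pi/9) + 9*exp(2*I*pi/9) + 9*exp(2*I*pi/3) + 9*exp(4*I*pi/9)) + (11 + 8*exp(-4*I*pi/9) + 9*exp(-2*I*pi/3) + 9*exp(-2*I*pi/9) + 9*exp(-8*I*pi/9) + 9*exp(8*I*pi/9) + 9*exp(2*I*pi/9) + 9*exp(2*I*pi/3) + 8*exp(4*I*pi/9))] = 99/9 = 11.
(Exp terms are combined using exp(i*s)*conj(exp(i*t)) = exp(i*(s-t)), and sums of them are collapsed using the identity that for every m > 1 the m distinct m-th roots of unity sum to 0, e.g. 1 + exp(2*I*pi/3) + exp(-2*I*pi/3) = 0.)
A character is irreducible iff <chi, chi> = 1, so this representation is reducible.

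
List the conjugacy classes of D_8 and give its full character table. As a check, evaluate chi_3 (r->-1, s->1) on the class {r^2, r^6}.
Conjugacy classes: {e} of size 1, {r^4} of size 1, {r^1, r^7} of size 2, {r^2, r^6} of size 2, {r^3, r^5} of size 2, {s, sr^2, ...} of size 4, {sr, sr^3, ...} of size 4.
Character table:
  irrep \ class              {e} (size 1)  {r^4} (size 1)  {r^1, r^7} (size 2)  {r^2, r^6} (size 2)  {r^3, r^5} (size 2)  {s, sr^2, ...} (size 4)  {sr, sr^3, ...} (size 4)
  chi_1 (triv)               1             1               1                    1                    1                    1                        1                       
  chi_2 (sign: r->1, s->-1)  1             1               1                    1                    1                    -1                       -1                      
  chi_3 (r->-1, s->1)        1             1               -1                   1                    -1                   1                        -1                      
  chi_4 (r->-1, s->-1)       1             1               -1                   1                    -1                   -1                       1                       
  chi_5 (2d, j=1)            2             -2              sqrt(2)              0                    -sqrt(2)             0                        0                       
  chi_6 (2d, j=2)            2             2               0                    -2                   0                    0                        0                       
  chi_7 (2d, j=3)            2             -2              -sqrt(2)             0                    sqrt(2)              0                        0                       

Spot check: chi_3 (r->-1, s->1) on {r^2, r^6} = 1.

D_8 has order 2*8 = 16 with 7 conjugacy classes, hence 7 irreducibles. Sum of squared dims 1 + 1 + 1 + 1 + 4 + 4 + 4 = 16 = |G|. Linear characters come from the abelianisation; the 2-dimensional irreps have character r^k -> 2*cos(2*pi*j*k/8), reflections -> 0.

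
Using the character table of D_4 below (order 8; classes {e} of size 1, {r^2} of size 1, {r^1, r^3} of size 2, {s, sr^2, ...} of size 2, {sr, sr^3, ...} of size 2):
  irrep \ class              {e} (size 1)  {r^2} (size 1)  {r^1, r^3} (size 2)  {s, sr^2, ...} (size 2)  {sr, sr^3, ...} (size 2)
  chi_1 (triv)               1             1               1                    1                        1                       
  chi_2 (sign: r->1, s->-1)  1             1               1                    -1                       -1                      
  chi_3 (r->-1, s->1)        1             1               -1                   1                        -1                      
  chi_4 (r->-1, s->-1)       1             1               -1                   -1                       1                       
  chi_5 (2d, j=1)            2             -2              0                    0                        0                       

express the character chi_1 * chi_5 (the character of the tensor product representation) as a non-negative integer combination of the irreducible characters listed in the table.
chi_1 tensor chi_5 = chi_5 (all other irreducibles have multiplicity 0).

Explanation: The character of a tensor product is the pointwise product (chi_1 * chi_5)(C) = chi_1(C) * chi_5(C):
  {e}: (1)*(2), {r^2}: (1)*(-2), {r^1, r^3}: (1)*(0), {s, sr^2, ...}: (1)*(0), {sr, sr^3, ...}: (1)*(0)
so (chi_1 * chi_5) takes values
  {e} -> 2, {r^2} -> -2, {r^1, r^3} -> 0, {s, sr^2, ...} -> 0, {sr, sr^3, ...} -> 0.
Now take the inner product of this character with each irreducible chi from the table, <chi_1*chi_5, chi> = (1/8) sum_C |C| (chi_1*chi_5)(C) conj(chi(C)):
  <chi_1*chi_5, chi_1> = (1/8)[1*(2)*conj(1) + 1*(-2)*conj(1) + 2*(0)*conj(1) + 2*(0)*conj(1) + 2*(0)*conj(1)]
      = (1/8)[(2) + (-2) + (0) + (0) + (0)] = 0/8 = 0
  <chi_1*chi_5, chi_2> = (1/8)[1*(2)*conj(1) + 1*(-2)*conj(1) + 2*(0)*conj(1) + 2*(0)*conj(-1) + 2*(0)*conj(-1)]
      = (1/8)[(2) + (-2) + (0) + (0) + (0)] = 0/8 = 0
  <chi_1*chi_5, chi_3> = (1/8)[1*(2)*conj(1) + 1*(-2)*conj(1) + 2*(0)*conj(-1) + 2*(0)*conj(1) + 2*(0)*conj(-1)]
      = (1/8)[(2) + (-2) + (0) + (0) + (0)] = 0/8 = 0
  <chi_1*chi_5, chi_4> = (1/8)[1*(2)*conj(1) + 1*(-2)*conj(1) + 2*(0)*conj(-1) + 2*(0)*conj(-1) + 2*(0)*conj(1)]
      = (1/8)[(2) + (-2) + (0) + (0) + (0)] = 0/8 = 0
  <chi_1*chi_5, chi_5> = (1/8)[1*(2)*conj(2) + 1*(-2)*conj(-2) + 2*(0)*conj(0) + 2*(0)*conj(0) + 2*(0)*conj(0)]
      = (1/8)[(4) + (4) + (0) + (0) + (0)] = 8/8 = 1
Hence the multiplicities are chi_5: 1. Dimension check: dim(chi_1)*dim(chi_5) = 1*2 = 2 and sum (mult * dim) = 1*2 = 2.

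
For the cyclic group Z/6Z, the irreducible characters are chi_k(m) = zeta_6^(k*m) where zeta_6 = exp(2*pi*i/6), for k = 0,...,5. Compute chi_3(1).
chi_3(1) = zeta_6^3 = -1

Solution. chi_3(1) = zeta_6^(3*1) = zeta_6^3. Since zeta_6^6 = 1, this equals zeta_6^3 = exp(2*pi*i*3/6) = -1.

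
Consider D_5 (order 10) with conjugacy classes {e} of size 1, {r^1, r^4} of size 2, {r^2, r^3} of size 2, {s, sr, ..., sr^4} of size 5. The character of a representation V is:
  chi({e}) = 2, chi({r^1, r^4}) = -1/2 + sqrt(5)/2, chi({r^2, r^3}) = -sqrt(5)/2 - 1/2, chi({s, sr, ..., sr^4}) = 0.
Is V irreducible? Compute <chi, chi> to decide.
Irreducible: <chi, chi> = 1.

Solution. <chi, chi> = (1/|G|) sum_C |C| * |chi(C)|^2 = (1/10)[1*|2|^2 + 2*|-1/2 + sqrt(5)/2|^2 + 2*|-sqrt(5)/2 - 1/2|^2 + 5*|0|^2]
  = (1/10)[(4) + (3 - sqrt(5)) + (sqrt(5) + 3) + (0)] = 10/10 = 1.
A character is irreducible iff <chi, chi> = 1, so this representation is irreducible.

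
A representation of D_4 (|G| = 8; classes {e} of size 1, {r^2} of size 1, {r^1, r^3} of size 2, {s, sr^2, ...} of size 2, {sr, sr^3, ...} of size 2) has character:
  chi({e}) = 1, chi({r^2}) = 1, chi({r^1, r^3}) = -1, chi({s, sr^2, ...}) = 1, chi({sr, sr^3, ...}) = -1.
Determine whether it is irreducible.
Irreducible: <chi, chi> = 1.

Justification: <chi, chi> = (1/|G|) sum_C |C| * |chi(C)|^2 = (1/8)[1*|1|^2 + 1*|1|^2 + 2*|-1|^2 + 2*|1|^2 + 2*|-1|^2]
  = (1/8)[(1) + (1) + (2) + (2) + (2)] = 8/8 = 1.
A character is irreducible iff <chi, chi> = 1, so this representation is irreducible.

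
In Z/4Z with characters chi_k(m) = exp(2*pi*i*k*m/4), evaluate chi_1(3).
chi_1(3) = zeta_4^3 = -I

chi_1(3) = zeta_4^(1*3) = zeta_4^3. Since zeta_4^4 = 1, this equals zeta_4^3 = exp(2*pi*i*3/4) = -I.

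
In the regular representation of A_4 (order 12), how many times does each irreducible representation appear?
Each irreducible V_i of dimension d_i appears with multiplicity d_i, i.e. rho_reg = (direct sum over all irreducibles V_i) d_i V_i. The irreducible dimensions for A_4 are 1, 1, 1, 3: 3 irreducibles of dimension 1, each with multiplicity 1; 1 irreducible of dimension 3, with multiplicity 3. Total dimension 3*1*1 + 1*3*3 = 12 = |G|.

Justification: General theorem: in the regular representation of a finite group G, each irreducible appears with multiplicity equal to its dimension. Check: dim(rho_reg) = sum d_i^2 = 1 + 1 + 1 + 9 = 12 = |G|.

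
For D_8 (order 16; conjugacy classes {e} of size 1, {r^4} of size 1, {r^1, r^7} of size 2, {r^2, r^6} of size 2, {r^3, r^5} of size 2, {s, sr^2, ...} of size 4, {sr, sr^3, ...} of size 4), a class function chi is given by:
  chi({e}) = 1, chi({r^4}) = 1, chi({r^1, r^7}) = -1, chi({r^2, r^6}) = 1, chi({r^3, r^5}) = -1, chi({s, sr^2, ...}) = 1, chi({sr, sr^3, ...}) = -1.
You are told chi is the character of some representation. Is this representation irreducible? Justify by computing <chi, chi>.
Irreducible: <chi, chi> = 1.

Derivation: <chi, chi> = (1/|G|) sum_C |C| * |chi(C)|^2 = (1/16)[1*|1|^2 + 1*|1|^2 + 2*|-1|^2 + 2*|1|^2 + 2*|-1|^2 + 4*|1|^2 + 4*|-1|^2]
  = (1/16)[(1) + (1) + (2) + (2) + (2) + (4) + (4)] = 16/16 = 1.
A character is irreducible iff <chi, chi> = 1, so this representation is irreducible.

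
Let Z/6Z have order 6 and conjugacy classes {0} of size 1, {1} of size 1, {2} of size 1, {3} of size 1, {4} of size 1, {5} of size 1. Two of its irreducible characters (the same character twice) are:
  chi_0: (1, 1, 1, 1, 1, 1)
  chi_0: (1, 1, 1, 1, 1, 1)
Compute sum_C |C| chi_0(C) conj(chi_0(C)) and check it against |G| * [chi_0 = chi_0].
Sum = 6 = |G| = 6; so <chi_0, chi_0> = 1 (norm-1 confirms irreducibility).

Details: Compute term by term over conjugacy classes (|C| * chi_0(C) * conj(chi_0(C))):
  1*(1)*conj(1) + 1*(1)*conj(1) + 1*(1)*conj(1) + 1*(1)*conj(1) + 1*(1)*conj(1) + 1*(1)*conj(1)
  = (1) + (1) + (1) + (1) + (1) + (1)
  = 6.
(Exp terms are combined using exp(i*s)*conj(exp(i*t)) = exp(i*(s-t)), and sums of them are collapsed using the identity that for every m > 1 the m distinct m-th roots of unity sum to 0, e.g. 1 + exp(2*I*pi/3) + exp(-2*I*pi/3) = 0.)
Dividing by |G| = 6 gives 6/6 = 1, matching the row-orthogonality relation <chi_0, chi_0> = [chi_0 = chi_0].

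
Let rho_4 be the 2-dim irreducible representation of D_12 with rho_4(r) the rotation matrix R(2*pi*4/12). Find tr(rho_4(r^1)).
chi_{rho_4}(r^1) = 2*cos(2*pi*4*1/12) = -1

Working: rho_4(r^1) is rotation by angle 2*pi*4*1/12, whose trace is 2*cos(2*pi*4*1/12) = -1.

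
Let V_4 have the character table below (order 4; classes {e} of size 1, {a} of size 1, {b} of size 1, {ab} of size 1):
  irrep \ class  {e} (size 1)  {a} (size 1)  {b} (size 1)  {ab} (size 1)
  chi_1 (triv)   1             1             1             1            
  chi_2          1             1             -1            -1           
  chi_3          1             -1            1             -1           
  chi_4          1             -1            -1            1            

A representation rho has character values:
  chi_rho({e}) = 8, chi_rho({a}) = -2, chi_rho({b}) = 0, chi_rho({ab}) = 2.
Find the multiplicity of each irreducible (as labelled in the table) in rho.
Multiplicities: chi_1: 2, chi_2: 1, chi_3: 2, chi_4: 3.

Proof sketch: Use <chi_rho, chi> = (1/|G|) sum_C |C| * chi_rho(C) * conj(chi(C)) with |G| = 4 for each irreducible chi in the table:
  <chi_rho, chi_1> = (1/4)[1*(8)*conj(1) + 1*(-2)*conj(1) + 1*(0)*conj(1) + 1*(2)*conj(1)]
      = (1/4)[(8) + (-2) + (0) + (2)] = 8/4 = 2
  <chi_rho, chi_2> = (1/4)[1*(8)*conj(1) + 1*(-2)*conj(1) + 1*(0)*conj(-1) + 1*(2)*conj(-1)]
      = (1/4)[(8) + (-2) + (0) + (-2)] = 4/4 = 1
  <chi_rho, chi_3> = (1/4)[1*(8)*conj(1) + 1*(-2)*conj(-1) + 1*(0)*conj(1) + 1*(2)*conj(-1)]
      = (1/4)[(8) + (2) + (0) + (-2)] = 8/4 = 2
  <chi_rho, chi_4> = (1/4)[1*(8)*conj(1) + 1*(-2)*conj(-1) + 1*(0)*conj(-1) + 1*(2)*conj(1)]
      = (1/4)[(8) + (2) + (0) + (2)] = 12/4 = 3
Dimension check: dim(rho) = sum (mult * dim) = 2*1 + 1*1 + 2*1 + 3*1 = 8 = chi_rho(e) = 8.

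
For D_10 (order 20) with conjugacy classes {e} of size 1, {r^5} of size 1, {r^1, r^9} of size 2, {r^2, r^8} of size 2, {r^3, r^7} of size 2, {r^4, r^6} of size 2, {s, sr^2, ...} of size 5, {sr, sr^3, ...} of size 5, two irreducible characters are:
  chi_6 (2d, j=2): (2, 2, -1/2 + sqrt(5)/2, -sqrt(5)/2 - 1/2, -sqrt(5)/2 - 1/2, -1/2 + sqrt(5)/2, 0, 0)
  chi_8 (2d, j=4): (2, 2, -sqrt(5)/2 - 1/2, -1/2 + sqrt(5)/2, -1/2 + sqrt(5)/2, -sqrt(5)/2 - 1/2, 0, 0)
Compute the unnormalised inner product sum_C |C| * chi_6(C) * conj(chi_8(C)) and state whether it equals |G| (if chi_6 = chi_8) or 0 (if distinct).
Sum = 0; so <chi_6, chi_8> = 0 (distinct irreducibles are orthogonal).

Why: Compute term by term over conjugacy classes (|C| * chi_6(C) * conj(chi_8(C))):
  1*(2)*conj(2) + 1*(2)*conj(2) + 2*(-1/2 + sqrt(5)/2)*conj(-sqrt(5)/2 - 1/2) + 2*(-sqrt(5)/2 - 1/2)*conj(-1/2 + sqrt(5)/2) + 2*(-sqrt(5)/2 - 1/2)*conj(-1/2 + sqrt(5)/2) + 2*(-1/2 + sqrt(5)/2)*conj(-sqrt(5)/2 - 1/2) + 5*(0)*conj(0) + 5*(0)*conj(0)
  = (4) + (4) + (-2) + (-2) + (-2) + (-2) + (0) + (0)
  = 0.
Dividing by |G| = 20 gives 0/20 = 0, matching the row-orthogonality relation <chi_6, chi_8> = [chi_6 = chi_8].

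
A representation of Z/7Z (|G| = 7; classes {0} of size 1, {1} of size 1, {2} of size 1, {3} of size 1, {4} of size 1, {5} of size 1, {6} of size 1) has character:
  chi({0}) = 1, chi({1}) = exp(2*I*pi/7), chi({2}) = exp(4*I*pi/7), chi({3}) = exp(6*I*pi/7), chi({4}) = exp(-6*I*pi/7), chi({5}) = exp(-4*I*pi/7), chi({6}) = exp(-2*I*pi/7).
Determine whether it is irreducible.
Irreducible: <chi, chi> = 1.

Argument: <chi, chi> = (1/|G|) sum_C |C| * |chi(C)|^2 = (1/7)[1*|1|^2 + 1*|exp(2*I*pi/7)|^2 + 1*|exp(4*I*pi/7)|^2 + 1*|exp(6*I*pi/7)|^2 + 1*|exp(-6*I*pi/7)|^2 + 1*|exp(-4*I*pi/7)|^2 + 1*|exp(-2*I*pi/7)|^2]
  = (1/7)[(1) + (1) + (1) + (1) + (1) + (1) + (1)] = 7/7 = 1.
(Exp terms are combined using exp(i*s)*conj(exp(i*t)) = exp(i*(s-t)), and sums of them are collapsed using the identity that for every m > 1 the m distinct m-th roots of unity sum to 0, e.g. 1 + exp(2*I*pi/3) + exp(-2*I*pi/3) = 0.)
A character is irreducible iff <chi, chi> = 1, so this representation is irreducible.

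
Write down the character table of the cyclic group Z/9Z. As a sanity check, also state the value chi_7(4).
Character table of Z/9Z (irreps indexed chi_0,...,chi_8 with chi_k(m) = zeta_9^(k*m), zeta_9 = exp(2*pi*i/9)):
  irrep \ class  {0} (size 1)  {1} (size 1)    {2} (size 1)    {3} (size 1)    {4} (size 1)    {5} (size 1)    {6} (size 1)    {7} (size 1)    {8} (size 1)  
  chi_0          1             1               1               1               1               1               1               1               1             
  chi_1          1             exp(2*I*pi/9)   exp(4*I*pi/9)   exp(2*I*pi/3)   exp(8*I*pi/9)   exp(-8*I*pi/9)  exp(-2*I*pi/3)  exp(-4*I*pi/9)  exp(-2*I*pi/9)
  chi_2          1             exp(4*I*pi/9)   exp(8*I*pi/9)   exp(-2*I*pi/3)  exp(-2*I*pi/9)  exp(2*I*pi/9)   exp(2*I*pi/3)   exp(-8*I*pi/9)  exp(-4*I*pi/9)
  chi_3          1             exp(2*I*pi/3)   exp(-2*I*pi/3)  1               exp(2*I*pi/3)   exp(-2*I*pi/3)  1               exp(2*I*pi/3)   exp(-2*I*pi/3)
  chi_4          1             exp(8*I*pi/9)   exp(-2*I*pi/9)  exp(2*I*pi/3)   exp(-4*I*pi/9)  exp(4*I*pi/9)   exp(-2*I*pi/3)  exp(2*I*pi/9)   exp(-8*I*pi/9)
  chi_5          1             exp(-8*I*pi/9)  exp(2*I*pi/9)   exp(-2*I*pi/3)  exp(4*I*pi/9)   exp(-4*I*pi/9)  exp(2*I*pi/3)   exp(-2*I*pi/9)  exp(8*I*pi/9) 
  chi_6          1             exp(-2*I*pi/3)  exp(2*I*pi/3)   1               exp(-2*I*pi/3)  exp(2*I*pi/3)   1               exp(-2*I*pi/3)  exp(2*I*pi/3) 
  chi_7          1             exp(-4*I*pi/9)  exp(-8*I*pi/9)  exp(2*I*pi/3)   exp(2*I*pi/9)   exp(-2*I*pi/9)  exp(-2*I*pi/3)  exp(8*I*pi/9)   exp(4*I*pi/9) 
  chi_8          1             exp(-2*I*pi/9)  exp(-4*I*pi/9)  exp(-2*I*pi/3)  exp(-8*I*pi/9)  exp(8*I*pi/9)   exp(2*I*pi/3)   exp(4*I*pi/9)   exp(2*I*pi/9) 

Spot check: chi_7(4) = zeta_9^(7*4) = zeta_9^28 = exp(2*I*pi/9).

Working: Z/9Z is abelian, so all 9 irreducible complex representations are 1-dimensional. They are given by chi_k(m) = zeta_9^(k*m) for k = 0,...,8. Row orthogonality: sum_m chi_k(m) conj(chi_l(m)) = 9 * [k = l].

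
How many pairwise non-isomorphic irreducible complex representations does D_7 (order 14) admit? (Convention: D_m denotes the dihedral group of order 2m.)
5

Working: The number of irreducible complex representations of a finite group equals its number of conjugacy classes. D_7 has 5 conjugacy classes ((n+3)/2 for n odd), so D_7 (order 14) has exactly 5 irreducible complex representations.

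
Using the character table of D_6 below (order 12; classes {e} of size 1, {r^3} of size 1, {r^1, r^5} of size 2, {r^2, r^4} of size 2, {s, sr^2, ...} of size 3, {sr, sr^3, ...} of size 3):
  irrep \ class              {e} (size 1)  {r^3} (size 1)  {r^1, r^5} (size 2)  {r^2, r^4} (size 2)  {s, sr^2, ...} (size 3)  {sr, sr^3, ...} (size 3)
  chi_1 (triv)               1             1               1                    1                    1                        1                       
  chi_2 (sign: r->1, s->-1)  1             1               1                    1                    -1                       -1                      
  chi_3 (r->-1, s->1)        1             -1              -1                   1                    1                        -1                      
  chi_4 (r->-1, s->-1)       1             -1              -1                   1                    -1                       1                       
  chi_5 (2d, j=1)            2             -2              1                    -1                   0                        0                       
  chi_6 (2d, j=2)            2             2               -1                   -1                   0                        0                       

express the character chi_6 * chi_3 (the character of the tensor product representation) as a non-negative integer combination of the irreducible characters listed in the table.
chi_6 tensor chi_3 = chi_5 (all other irreducibles have multiplicity 0).

The character of a tensor product is the pointwise product (chi_6 * chi_3)(C) = chi_6(C) * chi_3(C):
  {e}: (2)*(1), {r^3}: (2)*(-1), {r^1, r^5}: (-1)*(-1), {r^2, r^4}: (-1)*(1), {s, sr^2, ...}: (0)*(1), {sr, sr^3, ...}: (0)*(-1)
so (chi_6 * chi_3) takes values
  {e} -> 2, {r^3} -> -2, {r^1, r^5} -> 1, {r^2, r^4} -> -1, {s, sr^2, ...} -> 0, {sr, sr^3, ...} -> 0.
Now take the inner product of this character with each irreducible chi from the table, <chi_6*chi_3, chi> = (1/12) sum_C |C| (chi_6*chi_3)(C) conj(chi(C)):
  <chi_6*chi_3, chi_1> = (1/12)[1*(2)*conj(1) + 1*(-2)*conj(1) + 2*(1)*conj(1) + 2*(-1)*conj(1) + 3*(0)*conj(1) + 3*(0)*conj(1)]
      = (1/12)[(2) + (-2) + (2) + (-2) + (0) + (0)] = 0/12 = 0
  <chi_6*chi_3, chi_2> = (1/12)[1*(2)*conj(1) + 1*(-2)*conj(1) + 2*(1)*conj(1) + 2*(-1)*conj(1) + 3*(0)*conj(-1) + 3*(0)*conj(-1)]
      = (1/12)[(2) + (-2) + (2) + (-2) + (0) + (0)] = 0/12 = 0
  <chi_6*chi_3, chi_3> = (1/12)[1*(2)*conj(1) + 1*(-2)*conj(-1) + 2*(1)*conj(-1) + 2*(-1)*conj(1) + 3*(0)*conj(1) + 3*(0)*conj(-1)]
      = (1/12)[(2) + (2) + (-2) + (-2) + (0) + (0)] = 0/12 = 0
  <chi_6*chi_3, chi_4> = (1/12)[1*(2)*conj(1) + 1*(-2)*conj(-1) + 2*(1)*conj(-1) + 2*(-1)*conj(1) + 3*(0)*conj(-1) + 3*(0)*conj(1)]
      = (1/12)[(2) + (2) + (-2) + (-2) + (0) + (0)] = 0/12 = 0
  <chi_6*chi_3, chi_5> = (1/12)[1*(2)*conj(2) + 1*(-2)*conj(-2) + 2*(1)*conj(1) + 2*(-1)*conj(-1) + 3*(0)*conj(0) + 3*(0)*conj(0)]
      = (1/12)[(4) + (4) + (2) + (2) + (0) + (0)] = 12/12 = 1
  <chi_6*chi_3, chi_6> = (1/12)[1*(2)*conj(2) + 1*(-2)*conj(2) + 2*(1)*conj(-1) + 2*(-1)*conj(-1) + 3*(0)*conj(0) + 3*(0)*conj(0)]
      = (1/12)[(4) + (-4) + (-2) + (2) + (0) + (0)] = 0/12 = 0
Hence the multiplicities are chi_5: 1. Dimension check: dim(chi_6)*dim(chi_3) = 2*1 = 2 and sum (mult * dim) = 1*2 = 2.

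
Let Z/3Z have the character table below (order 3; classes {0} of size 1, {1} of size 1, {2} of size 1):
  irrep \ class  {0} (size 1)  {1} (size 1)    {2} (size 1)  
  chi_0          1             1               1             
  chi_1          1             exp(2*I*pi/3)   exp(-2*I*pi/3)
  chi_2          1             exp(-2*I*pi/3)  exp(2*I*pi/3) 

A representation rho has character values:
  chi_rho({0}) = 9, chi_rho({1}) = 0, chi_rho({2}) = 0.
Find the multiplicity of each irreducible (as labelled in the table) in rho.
Multiplicities: chi_0: 3, chi_1: 3, chi_2: 3.

Reasoning: Use <chi_rho, chi> = (1/|G|) sum_C |C| * chi_rho(C) * conj(chi(C)) with |G| = 3 for each irreducible chi in the table:
  <chi_rho, chi_0> = (1/3)[1*(9)*conj(1) + 1*(0)*conj(1) + 1*(0)*conj(1)]
      = (1/3)[(9) + (0) + (0)] = 9/3 = 3
  <chi_rho, chi_1> = (1/3)[1*(9)*conj(1) + 1*(0)*conj(exp(2*I*pi/3)) + 1*(0)*conj(exp(-2*I*pi/3))]
      = (1/3)[(9) + (0) + (0)] = 9/3 = 3
  <chi_rho, chi_2> = (1/3)[1*(9)*conj(1) + 1*(0)*conj(exp(-2*I*pi/3)) + 1*(0)*conj(exp(2*I*pi/3))]
      = (1/3)[(9) + (0) + (0)] = 9/3 = 3
(Exp terms are combined using exp(i*s)*conj(exp(i*t)) = exp(i*(s-t)), and sums of them are collapsed using the identity that for every m > 1 the m distinct m-th roots of unity sum to 0, e.g. 1 + exp(2*I*pi/3) + exp(-2*I*pi/3) = 0.)
Dimension check: dim(rho) = sum (mult * dim) = 3*1 + 3*1 + 3*1 = 9 = chi_rho(e) = 9.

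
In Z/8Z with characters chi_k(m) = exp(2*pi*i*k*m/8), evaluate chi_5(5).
chi_5(5) = zeta_8^25 = exp(I*pi/4)

Explanation: chi_5(5) = zeta_8^(5*5) = zeta_8^25. Since zeta_8^8 = 1, this equals zeta_8^1 = exp(2*pi*i*1/8) = exp(I*pi/4).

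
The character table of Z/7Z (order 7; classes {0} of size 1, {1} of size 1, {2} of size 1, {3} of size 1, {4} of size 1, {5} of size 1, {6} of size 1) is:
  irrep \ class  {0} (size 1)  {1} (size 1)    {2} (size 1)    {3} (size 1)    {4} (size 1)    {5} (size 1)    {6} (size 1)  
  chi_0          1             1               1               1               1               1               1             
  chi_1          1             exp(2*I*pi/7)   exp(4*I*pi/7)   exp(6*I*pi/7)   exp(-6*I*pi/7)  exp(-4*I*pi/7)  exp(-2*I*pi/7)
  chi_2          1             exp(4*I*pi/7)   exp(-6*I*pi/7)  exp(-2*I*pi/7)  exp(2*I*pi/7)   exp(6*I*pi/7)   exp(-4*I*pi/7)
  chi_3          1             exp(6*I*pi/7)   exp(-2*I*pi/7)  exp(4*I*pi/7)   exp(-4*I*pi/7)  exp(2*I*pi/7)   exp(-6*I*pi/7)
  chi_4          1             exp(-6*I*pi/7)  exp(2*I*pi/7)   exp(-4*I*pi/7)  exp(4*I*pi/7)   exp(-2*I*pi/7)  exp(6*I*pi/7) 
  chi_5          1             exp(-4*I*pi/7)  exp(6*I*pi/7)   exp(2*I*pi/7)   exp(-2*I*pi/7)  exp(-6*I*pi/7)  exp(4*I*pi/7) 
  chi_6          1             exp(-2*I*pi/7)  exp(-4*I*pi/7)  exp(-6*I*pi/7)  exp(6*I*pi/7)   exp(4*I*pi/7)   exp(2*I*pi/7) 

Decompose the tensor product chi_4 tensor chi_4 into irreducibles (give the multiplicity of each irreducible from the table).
chi_4 tensor chi_4 = chi_1 (all other irreducibles have multiplicity 0).

Proof sketch: The character of a tensor product is the pointwise product (chi_4 * chi_4)(C) = chi_4(C) * chi_4(C):
  {0}: (1)*(1), {1}: (exp(-6*I*pi/7))*(exp(-6*I*pi/7)), {2}: (exp(2*I*pi/7))*(exp(2*I*pi/7)), {3}: (exp(-4*I*pi/7))*(exp(-4*I*pi/7)), {4}: (exp(4*I*pi/7))*(exp(4*I*pi/7)), {5}: (exp(-2*I*pi/7))*(exp(-2*I*pi/7)), {6}: (exp(6*I*pi/7))*(exp(6*I*pi/7))
so (chi_4 * chi_4) takes values
  {0} -> 1, {1} -> exp(2*I*pi/7), {2} -> exp(4*I*pi/7), {3} -> exp(6*I*pi/7), {4} -> exp(-6*I*pi/7), {5} -> exp(-4*I*pi/7), {6} -> exp(-2*I*pi/7).
Now take the inner product of this character with each irreducible chi from the table, <chi_4*chi_4, chi> = (1/7) sum_C |C| (chi_4*chi_4)(C) conj(chi(C)):
  <chi_4*chi_4, chi_0> = (1/7)[1*(1)*conj(1) + 1*(exp(2*I*pi/7))*conj(1) + 1*(exp(4*I*pi/7))*conj(1) + 1*(exp(6*I*pi/7))*conj(1) + 1*(exp(-6*I*pi/7))*conj(1) + 1*(exp(-4*I*pi/7))*conj(1) + 1*(exp(-2*I*pi/7))*conj(1)]
      = (1/7)[(1) + (exp(2*I*pi/7)) + (exp(4*I*pi/7)) + (exp(6*I*pi/7)) + (exp(-6*I*pi/7)) + (exp(-4*I*pi/7)) + (exp(-2*I*pi/7))] = 0/7 = 0
  <chi_4*chi_4, chi_1> = (1/7)[1*(1)*conj(1) + 1*(exp(2*I*pi/7))*conj(exp(2*I*pi/7)) + 1*(exp(4*I*pi/7))*conj(exp(4*I*pi/7)) + 1*(exp(6*I*pi/7))*conj(exp(6*I*pi/7)) + 1*(exp(-6*I*pi/7))*conj(exp(-6*I*pi/7)) + 1*(exp(-4*I*pi/7))*conj(exp(-4*I*pi/7)) + 1*(exp(-2*I*pi/7))*conj(exp(-2*I*pi/7))]
      = (1/7)[(1) + (1) + (1) + (1) + (1) + (1) + (1)] = 7/7 = 1
  <chi_4*chi_4, chi_2> = (1/7)[1*(1)*conj(1) + 1*(exp(2*I*pi/7))*conj(exp(4*I*pi/7)) + 1*(exp(4*I*pi/7))*conj(exp(-6*I*pi/7)) + 1*(exp(6*I*pi/7))*conj(exp(-2*I*pi/7)) + 1*(exp(-6*I*pi/7))*conj(exp(2*I*pi/7)) + 1*(exp(-4*I*pi/7))*conj(exp(6*I*pi/7)) + 1*(exp(-2*I*pi/7))*conj(exp(-4*I*pi/7))]
      = (1/7)[(1) + (exp(-2*I*pi/7)) + (exp(-4*I*pi/7)) + (exp(-6*I*pi/7)) + (exp(6*I*pi/7)) + (exp(4*I*pi/7)) + (exp(2*I*pi/7))] = 0/7 = 0
  <chi_4*chi_4, chi_3> = (1/7)[1*(1)*conj(1) + 1*(exp(2*I*pi/7))*conj(exp(6*I*pi/7)) + 1*(exp(4*I*pi/7))*conj(exp(-2*I*pi/7)) + 1*(exp(6*I*pi/7))*conj(exp(4*I*pi/7)) + 1*(exp(-6*I*pi/7))*conj(exp(-4*I*pi/7)) + 1*(exp(-4*I*pi/7))*conj(exp(2*I*pi/7)) + 1*(exp(-2*I*pi/7))*conj(exp(-6*I*pi/7))]
      = (1/7)[(1) + (exp(-4*I*pi/7)) + (exp(6*I*pi/7)) + (exp(2*I*pi/7)) + (exp(-2*I*pi/7)) + (exp(-6*I*pi/7)) + (exp(4*I*pi/7))] = 0/7 = 0
  <chi_4*chi_4, chi_4> = (1/7)[1*(1)*conj(1) + 1*(exp(2*I*pi/7))*conj(exp(-6*I*pi/7)) + 1*(exp(4*I*pi/7))*conj(exp(2*I*pi/7)) + 1*(exp(6*I*pi/7))*conj(exp(-4*I*pi/7)) + 1*(exp(-6*I*pi/7))*conj(exp(4*I*pi/7)) + 1*(exp(-4*I*pi/7))*conj(exp(-2*I*pi/7)) + 1*(exp(-2*I*pi/7))*conj(exp(6*I*pi/7))]
      = (1/7)[(1) + (exp(-6*I*pi/7)) + (exp(2*I*pi/7)) + (exp(-4*I*pi/7)) + (exp(4*I*pi/7)) + (exp(-2*I*pi/7)) + (exp(6*I*pi/7))] = 0/7 = 0
  <chi_4*chi_4, chi_5> = (1/7)[1*(1)*conj(1) + 1*(exp(2*I*pi/7))*conj(exp(-4*I*pi/7)) + 1*(exp(4*I*pi/7))*conj(exp(6*I*pi/7)) + 1*(exp(6*I*pi/7))*conj(exp(2*I*pi/7)) + 1*(exp(-6*I*pi/7))*conj(exp(-2*I*pi/7)) + 1*(exp(-4*I*pi/7))*conj(exp(-6*I*pi/7)) + 1*(exp(-2*I*pi/7))*conj(exp(4*I*pi/7))]
      = (1/7)[(1) + (exp(6*I*pi/7)) + (exp(-2*I*pi/7)) + (exp(4*I*pi/7)) + (exp(-4*I*pi/7)) + (exp(2*I*pi/7)) + (exp(-6*I*pi/7))] = 0/7 = 0
  <chi_4*chi_4, chi_6> = (1/7)[1*(1)*conj(1) + 1*(exp(2*I*pi/7))*conj(exp(-2*I*pi/7)) + 1*(exp(4*I*pi/7))*conj(exp(-4*I*pi/7)) + 1*(exp(6*I*pi/7))*conj(exp(-6*I*pi/7)) + 1*(exp(-6*I*pi/7))*conj(exp(6*I*pi/7)) + 1*(exp(-4*I*pi/7))*conj(exp(4*I*pi/7)) + 1*(exp(-2*I*pi/7))*conj(exp(2*I*pi/7))]
      = (1/7)[(1) + (exp(4*I*pi/7)) + (exp(-6*I*pi/7)) + (exp(-2*I*pi/7)) + (exp(2*I*pi/7)) + (exp(6*I*pi/7)) + (exp(-4*I*pi/7))] = 0/7 = 0
(Exp terms are combined using exp(i*s)*conj(exp(i*t)) = exp(i*(s-t)), and sums of them are collapsed using the identity that for every m > 1 the m distinct m-th roots of unity sum to 0, e.g. 1 + exp(2*I*pi/3) + exp(-2*I*pi/3) = 0.)
Hence the multiplicities are chi_1: 1. Dimension check: dim(chi_4)*dim(chi_4) = 1*1 = 1 and sum (mult * dim) = 1*1 = 1.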